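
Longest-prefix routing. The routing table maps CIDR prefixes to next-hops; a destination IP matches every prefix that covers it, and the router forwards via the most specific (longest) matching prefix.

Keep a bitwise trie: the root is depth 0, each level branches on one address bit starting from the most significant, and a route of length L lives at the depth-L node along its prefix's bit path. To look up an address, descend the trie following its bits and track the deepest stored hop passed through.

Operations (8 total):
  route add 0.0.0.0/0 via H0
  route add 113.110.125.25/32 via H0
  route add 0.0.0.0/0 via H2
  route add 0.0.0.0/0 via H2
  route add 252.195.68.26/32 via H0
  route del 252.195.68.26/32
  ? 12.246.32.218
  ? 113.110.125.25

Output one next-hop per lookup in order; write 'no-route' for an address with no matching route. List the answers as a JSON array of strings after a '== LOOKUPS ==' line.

Process each operation:
  add 0.0.0.0/0 -> H0 at depth 0
  add 113.110.125.25/32 -> H0 at depth 32
  add 0.0.0.0/0 -> H2 at depth 0
  add 0.0.0.0/0 -> H2 at depth 0
  add 252.195.68.26/32 -> H0 at depth 32
  del 252.195.68.26/32 (clear depth 32)
  lookup 12.246.32.218: bits 0 walk d0:H2→d1:- -> H2
  lookup 113.110.125.25: bits 01110001011011100111110100011001 walk d0:H2→d1:-→d2:-→d3:-→d4:-→d5:-→d6:-→d7:-→d8:-→d9:-→d10:-→d11:-→d12:-→d13:-→d14:-→d15:-→d16:-→d17:-→d18:-→d19:-→d20:-→d21:-→d22:-→d23:-→d24:-→d25:-→d26:-→d27:-→d28:-→d29:-→d30:-→d31:-→d32:H0 -> H0

== LOOKUPS ==
["H2","H0"]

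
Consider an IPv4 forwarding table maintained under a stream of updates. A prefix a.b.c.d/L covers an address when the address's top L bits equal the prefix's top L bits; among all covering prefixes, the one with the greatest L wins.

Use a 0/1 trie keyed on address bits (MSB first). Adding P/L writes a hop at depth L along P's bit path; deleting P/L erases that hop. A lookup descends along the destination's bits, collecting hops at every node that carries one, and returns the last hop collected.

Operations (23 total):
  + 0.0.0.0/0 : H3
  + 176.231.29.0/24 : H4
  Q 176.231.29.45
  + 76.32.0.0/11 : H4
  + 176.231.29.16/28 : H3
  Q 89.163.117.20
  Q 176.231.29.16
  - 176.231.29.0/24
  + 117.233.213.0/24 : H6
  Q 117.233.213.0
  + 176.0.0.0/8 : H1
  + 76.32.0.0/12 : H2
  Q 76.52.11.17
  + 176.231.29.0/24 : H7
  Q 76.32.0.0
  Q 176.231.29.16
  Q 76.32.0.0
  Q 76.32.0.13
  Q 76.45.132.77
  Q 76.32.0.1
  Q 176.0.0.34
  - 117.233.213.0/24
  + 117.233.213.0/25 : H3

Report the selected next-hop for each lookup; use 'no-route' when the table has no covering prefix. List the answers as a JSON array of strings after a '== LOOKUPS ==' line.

Process each operation:
  + 0.0.0.0/0 (H3) depth=0
  + 176.231.29.0/24 (H4) depth=24
  lookup 176.231.29.45: bits 101100001110011100011101 walk d0:H3→d1:-→d2:-→d3:-→d4:-→d5:-→d6:-→d7:-→d8:-→d9:-→d10:-→d11:-→d12:-→d13:-→d14:-→d15:-→d16:-→d17:-→d18:-→d19:-→d20:-→d21:-→d22:-→d23:-→d24:H4 -> H4
  + 76.32.0.0/11 (H4) depth=11
  + 176.231.29.16/28 (H3) depth=28
  lookup 89.163.117.20: bits 010 walk d0:H3→d1:-→d2:-→d3:- -> H3
  lookup 176.231.29.16: bits 1011000011100111000111010001 walk d0:H3→d1:-→d2:-→d3:-→d4:-→d5:-→d6:-→d7:-→d8:-→d9:-→d10:-→d11:-→d12:-→d13:-→d14:-→d15:-→d16:-→d17:-→d18:-→d19:-→d20:-→d21:-→d22:-→d23:-→d24:H4→d25:-→d26:-→d27:-→d28:H3 -> H3
  - 176.231.29.0/24 clear@24
  + 117.233.213.0/24 (H6) depth=24
  lookup 117.233.213.0: bits 011101011110100111010101 walk d0:H3→d1:-→d2:-→d3:-→d4:-→d5:-→d6:-→d7:-→d8:-→d9:-→d10:-→d11:-→d12:-→d13:-→d14:-→d15:-→d16:-→d17:-→d18:-→d19:-→d20:-→d21:-→d22:-→d23:-→d24:H6 -> H6
  + 176.0.0.0/8 (H1) depth=8
  + 76.32.0.0/12 (H2) depth=12
  lookup 76.52.11.17: bits 01001100001 walk d0:H3→d1:-→d2:-→d3:-→d4:-→d5:-→d6:-→d7:-→d8:-→d9:-→d10:-→d11:H4 -> H4
  + 176.231.29.0/24 (H7) depth=24
  lookup 76.32.0.0: bits 010011000010 walk d0:H3→d1:-→d2:-→d3:-→d4:-→d5:-→d6:-→d7:-→d8:-→d9:-→d10:-→d11:H4→d12:H2 -> H2
  lookup 176.231.29.16: bits 1011000011100111000111010001 walk d0:H3→d1:-→d2:-→d3:-→d4:-→d5:-→d6:-→d7:-→d8:H1→d9:-→d10:-→d11:-→d12:-→d13:-→d14:-→d15:-→d16:-→d17:-→d18:-→d19:-→d20:-→d21:-→d22:-→d23:-→d24:H7→d25:-→d26:-→d27:-→d28:H3 -> H3
  lookup 76.32.0.0: bits 010011000010 walk d0:H3→d1:-→d2:-→d3:-→d4:-→d5:-→d6:-→d7:-→d8:-→d9:-→d10:-→d11:H4→d12:H2 -> H2
  lookup 76.32.0.13: bits 010011000010 walk d0:H3→d1:-→d2:-→d3:-→d4:-→d5:-→d6:-→d7:-→d8:-→d9:-→d10:-→d11:H4→d12:H2 -> H2
  lookup 76.45.132.77: bits 010011000010 walk d0:H3→d1:-→d2:-→d3:-→d4:-→d5:-→d6:-→d7:-→d8:-→d9:-→d10:-→d11:H4→d12:H2 -> H2
  lookup 76.32.0.1: bits 010011000010 walk d0:H3→d1:-→d2:-→d3:-→d4:-→d5:-→d6:-→d7:-→d8:-→d9:-→d10:-→d11:H4→d12:H2 -> H2
  lookup 176.0.0.34: bits 10110000 walk d0:H3→d1:-→d2:-→d3:-→d4:-→d5:-→d6:-→d7:-→d8:H1 -> H1
  - 117.233.213.0/24 clear@24
  + 117.233.213.0/25 (H3) depth=25

== LOOKUPS ==
["H4","H3","H3","H6","H4","H2","H3","H2","H2","H2","H2","H1"]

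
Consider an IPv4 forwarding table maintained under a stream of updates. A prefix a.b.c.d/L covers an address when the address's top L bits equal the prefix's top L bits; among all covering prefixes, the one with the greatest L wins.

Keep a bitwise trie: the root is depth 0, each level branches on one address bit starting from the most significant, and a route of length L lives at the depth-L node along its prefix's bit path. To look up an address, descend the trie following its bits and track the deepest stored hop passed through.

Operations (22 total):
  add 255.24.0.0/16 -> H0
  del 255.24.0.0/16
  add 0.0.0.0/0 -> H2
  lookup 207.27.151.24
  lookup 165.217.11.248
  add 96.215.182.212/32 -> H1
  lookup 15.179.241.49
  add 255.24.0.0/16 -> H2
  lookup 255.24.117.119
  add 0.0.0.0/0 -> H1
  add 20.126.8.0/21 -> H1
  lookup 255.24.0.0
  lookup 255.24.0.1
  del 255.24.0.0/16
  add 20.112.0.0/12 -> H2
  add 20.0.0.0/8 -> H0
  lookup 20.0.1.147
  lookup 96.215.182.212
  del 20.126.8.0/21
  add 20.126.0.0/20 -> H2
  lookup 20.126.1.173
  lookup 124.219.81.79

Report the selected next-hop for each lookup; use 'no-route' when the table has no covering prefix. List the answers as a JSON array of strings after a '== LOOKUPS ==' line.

Trace:
  + 255.24.0.0/16 (H0) depth=16
  del 255.24.0.0/16 (clear depth 16)
  + 0.0.0.0/0 (H2) depth=0
  Q 207.27.151.24: descend 11 ; hops seen [H2] ; pick H2
  Q 165.217.11.248: descend 1 ; hops seen [H2] ; pick H2
  + 96.215.182.212/32 (H1) depth=32
  Q 15.179.241.49: descend 0 ; hops seen [H2] ; pick H2
  + 255.24.0.0/16 (H2) depth=16
  Q 255.24.117.119: descend 1111111100011000 ; hops seen [H2,H2] ; pick H2
  + 0.0.0.0/0 (H1) depth=0
  + 20.126.8.0/21 (H1) depth=21
  Q 255.24.0.0: descend 1111111100011000 ; hops seen [H1,H2] ; pick H2
  Q 255.24.0.1: descend 1111111100011000 ; hops seen [H1,H2] ; pick H2
  del 255.24.0.0/16 (clear depth 16)
  + 20.112.0.0/12 (H2) depth=12
  + 20.0.0.0/8 (H0) depth=8
  Q 20.0.1.147: descend 000101000 ; hops seen [H1,H0] ; pick H0
  Q 96.215.182.212: descend 01100000110101111011011011010100 ; hops seen [H1,H1] ; pick H1
  del 20.126.8.0/21 (clear depth 21)
  + 20.126.0.0/20 (H2) depth=20
  Q 20.126.1.173: descend 00010100011111100000 ; hops seen [H1,H0,H2,H2] ; pick H2
  Q 124.219.81.79: descend 011 ; hops seen [H1] ; pick H1

== LOOKUPS ==
["H2","H2","H2","H2","H2","H2","H0","H1","H2","H1"]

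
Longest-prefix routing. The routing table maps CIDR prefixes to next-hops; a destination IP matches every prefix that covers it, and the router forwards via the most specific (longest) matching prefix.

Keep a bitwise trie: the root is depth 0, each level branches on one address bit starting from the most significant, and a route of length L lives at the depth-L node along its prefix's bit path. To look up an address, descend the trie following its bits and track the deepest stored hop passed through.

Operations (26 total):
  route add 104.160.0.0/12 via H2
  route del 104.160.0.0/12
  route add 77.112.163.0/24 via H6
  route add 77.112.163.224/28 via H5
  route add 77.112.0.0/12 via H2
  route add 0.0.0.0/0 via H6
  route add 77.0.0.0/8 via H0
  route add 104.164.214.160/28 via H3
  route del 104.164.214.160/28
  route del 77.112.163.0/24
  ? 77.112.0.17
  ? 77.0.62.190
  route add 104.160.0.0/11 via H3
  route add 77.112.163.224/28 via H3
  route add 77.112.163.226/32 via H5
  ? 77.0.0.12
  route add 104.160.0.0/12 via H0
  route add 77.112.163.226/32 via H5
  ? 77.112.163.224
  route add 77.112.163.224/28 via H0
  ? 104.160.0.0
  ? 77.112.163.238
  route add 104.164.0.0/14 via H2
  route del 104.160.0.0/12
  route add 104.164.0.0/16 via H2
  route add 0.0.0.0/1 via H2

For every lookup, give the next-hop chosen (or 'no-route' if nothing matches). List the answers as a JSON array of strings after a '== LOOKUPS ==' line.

Process each operation:
  + 104.160.0.0/12 (H2) depth=12
  del 104.160.0.0/12 (clear depth 12)
  + 77.112.163.0/24 (H6) depth=24
  + 77.112.163.224/28 (H5) depth=28
  + 77.112.0.0/12 (H2) depth=12
  + 0.0.0.0/0 (H6) depth=0
  + 77.0.0.0/8 (H0) depth=8
  + 104.164.214.160/28 (H3) depth=28
  del 104.164.214.160/28 (clear depth 28)
  del 77.112.163.0/24 (clear depth 24)
  lookup 77.112.0.17: bits 0100110101110000 walk d0:H6→d1:-→d2:-→d3:-→d4:-→d5:-→d6:-→d7:-→d8:H0→d9:-→d10:-→d11:-→d12:H2→d13:-→d14:-→d15:-→d16:- -> H2
  lookup 77.0.62.190: bits 010011010 walk d0:H6→d1:-→d2:-→d3:-→d4:-→d5:-→d6:-→d7:-→d8:H0→d9:- -> H0
  + 104.160.0.0/11 (H3) depth=11
  + 77.112.163.224/28 (H3) depth=28
  + 77.112.163.226/32 (H5) depth=32
  lookup 77.0.0.12: bits 010011010 walk d0:H6→d1:-→d2:-→d3:-→d4:-→d5:-→d6:-→d7:-→d8:H0→d9:- -> H0
  + 104.160.0.0/12 (H0) depth=12
  + 77.112.163.226/32 (H5) depth=32
  lookup 77.112.163.224: bits 010011010111000010100011111000 walk d0:H6→d1:-→d2:-→d3:-→d4:-→d5:-→d6:-→d7:-→d8:H0→d9:-→d10:-→d11:-→d12:H2→d13:-→d14:-→d15:-→d16:-→d17:-→d18:-→d19:-→d20:-→d21:-→d22:-→d23:-→d24:-→d25:-→d26:-→d27:-→d28:H3→d29:-→d30:- -> H3
  + 77.112.163.224/28 (H0) depth=28
  lookup 104.160.0.0: bits 0110100010100 walk d0:H6→d1:-→d2:-→d3:-→d4:-→d5:-→d6:-→d7:-→d8:-→d9:-→d10:-→d11:H3→d12:H0→d13:- -> H0
  lookup 77.112.163.238: bits 0100110101110000101000111110 walk d0:H6→d1:-→d2:-→d3:-→d4:-→d5:-→d6:-→d7:-→d8:H0→d9:-→d10:-→d11:-→d12:H2→d13:-→d14:-→d15:-→d16:-→d17:-→d18:-→d19:-→d20:-→d21:-→d22:-→d23:-→d24:-→d25:-→d26:-→d27:-→d28:H0 -> H0
  + 104.164.0.0/14 (H2) depth=14
  del 104.160.0.0/12 (clear depth 12)
  + 104.164.0.0/16 (H2) depth=16
  + 0.0.0.0/1 (H2) depth=1

== LOOKUPS ==
["H2","H0","H0","H3","H0","H0"]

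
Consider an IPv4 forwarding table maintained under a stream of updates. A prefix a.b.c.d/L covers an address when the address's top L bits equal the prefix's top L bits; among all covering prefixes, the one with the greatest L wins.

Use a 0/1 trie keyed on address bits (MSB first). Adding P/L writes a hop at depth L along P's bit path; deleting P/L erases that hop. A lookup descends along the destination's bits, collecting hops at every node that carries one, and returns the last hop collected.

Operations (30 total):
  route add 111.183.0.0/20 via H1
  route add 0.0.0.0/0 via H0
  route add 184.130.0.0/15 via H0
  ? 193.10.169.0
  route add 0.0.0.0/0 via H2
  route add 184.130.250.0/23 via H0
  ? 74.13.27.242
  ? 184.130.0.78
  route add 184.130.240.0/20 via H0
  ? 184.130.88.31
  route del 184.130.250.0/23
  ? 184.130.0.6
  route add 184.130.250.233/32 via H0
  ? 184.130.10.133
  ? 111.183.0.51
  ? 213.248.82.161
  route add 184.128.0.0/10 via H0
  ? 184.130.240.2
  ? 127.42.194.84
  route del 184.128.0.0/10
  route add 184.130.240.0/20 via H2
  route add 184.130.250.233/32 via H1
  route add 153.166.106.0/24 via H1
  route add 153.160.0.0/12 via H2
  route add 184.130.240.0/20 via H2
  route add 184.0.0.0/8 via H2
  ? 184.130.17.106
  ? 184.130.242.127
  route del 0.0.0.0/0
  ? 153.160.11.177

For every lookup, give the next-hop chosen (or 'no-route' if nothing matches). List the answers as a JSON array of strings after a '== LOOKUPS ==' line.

Apply in order:
  add 111.183.0.0/20 -> H1 at depth 20
  add 0.0.0.0/0 -> H0 at depth 0
  add 184.130.0.0/15 -> H0 at depth 15
  ? 193.10.169.0  path d0:H0→d1:-  best=H0
  add 0.0.0.0/0 -> H2 at depth 0
  add 184.130.250.0/23 -> H0 at depth 23
  ? 74.13.27.242  path d0:H2→d1:-→d2:-  best=H2
  ? 184.130.0.78  path d0:H2→d1:-→d2:-→d3:-→d4:-→d5:-→d6:-→d7:-→d8:-→d9:-→d10:-→d11:-→d12:-→d13:-→d14:-→d15:H0→d16:-  best=H0
  add 184.130.240.0/20 -> H0 at depth 20
  ? 184.130.88.31  path d0:H2→d1:-→d2:-→d3:-→d4:-→d5:-→d6:-→d7:-→d8:-→d9:-→d10:-→d11:-→d12:-→d13:-→d14:-→d15:H0→d16:-  best=H0
  del 184.130.250.0/23 (clear depth 23)
  ? 184.130.0.6  path d0:H2→d1:-→d2:-→d3:-→d4:-→d5:-→d6:-→d7:-→d8:-→d9:-→d10:-→d11:-→d12:-→d13:-→d14:-→d15:H0→d16:-  best=H0
  add 184.130.250.233/32 -> H0 at depth 32
  ? 184.130.10.133  path d0:H2→d1:-→d2:-→d3:-→d4:-→d5:-→d6:-→d7:-→d8:-→d9:-→d10:-→d11:-→d12:-→d13:-→d14:-→d15:H0→d16:-  best=H0
  ? 111.183.0.51  path d0:H2→d1:-→d2:-→d3:-→d4:-→d5:-→d6:-→d7:-→d8:-→d9:-→d10:-→d11:-→d12:-→d13:-→d14:-→d15:-→d16:-→d17:-→d18:-→d19:-→d20:H1  best=H1
  ? 213.248.82.161  path d0:H2→d1:-  best=H2
  add 184.128.0.0/10 -> H0 at depth 10
  ? 184.130.240.2  path d0:H2→d1:-→d2:-→d3:-→d4:-→d5:-→d6:-→d7:-→d8:-→d9:-→d10:H0→d11:-→d12:-→d13:-→d14:-→d15:H0→d16:-→d17:-→d18:-→d19:-→d20:H0  best=H0
  ? 127.42.194.84  path d0:H2→d1:-→d2:-→d3:-  best=H2
  del 184.128.0.0/10 (clear depth 10)
  add 184.130.240.0/20 -> H2 at depth 20
  add 184.130.250.233/32 -> H1 at depth 32
  add 153.166.106.0/24 -> H1 at depth 24
  add 153.160.0.0/12 -> H2 at depth 12
  add 184.130.240.0/20 -> H2 at depth 20
  add 184.0.0.0/8 -> H2 at depth 8
  ? 184.130.17.106  path d0:H2→d1:-→d2:-→d3:-→d4:-→d5:-→d6:-→d7:-→d8:H2→d9:-→d10:-→d11:-→d12:-→d13:-→d14:-→d15:H0→d16:-  best=H0
  ? 184.130.242.127  path d0:H2→d1:-→d2:-→d3:-→d4:-→d5:-→d6:-→d7:-→d8:H2→d9:-→d10:-→d11:-→d12:-→d13:-→d14:-→d15:H0→d16:-→d17:-→d18:-→d19:-→d20:H2  best=H2
  del 0.0.0.0/0 (clear depth 0)
  ? 153.160.11.177  path d0:-→d1:-→d2:-→d3:-→d4:-→d5:-→d6:-→d7:-→d8:-→d9:-→d10:-→d11:-→d12:H2→d13:-  best=H2

== LOOKUPS ==
["H0","H2","H0","H0","H0","H0","H1","H2","H0","H2","H0","H2","H2"]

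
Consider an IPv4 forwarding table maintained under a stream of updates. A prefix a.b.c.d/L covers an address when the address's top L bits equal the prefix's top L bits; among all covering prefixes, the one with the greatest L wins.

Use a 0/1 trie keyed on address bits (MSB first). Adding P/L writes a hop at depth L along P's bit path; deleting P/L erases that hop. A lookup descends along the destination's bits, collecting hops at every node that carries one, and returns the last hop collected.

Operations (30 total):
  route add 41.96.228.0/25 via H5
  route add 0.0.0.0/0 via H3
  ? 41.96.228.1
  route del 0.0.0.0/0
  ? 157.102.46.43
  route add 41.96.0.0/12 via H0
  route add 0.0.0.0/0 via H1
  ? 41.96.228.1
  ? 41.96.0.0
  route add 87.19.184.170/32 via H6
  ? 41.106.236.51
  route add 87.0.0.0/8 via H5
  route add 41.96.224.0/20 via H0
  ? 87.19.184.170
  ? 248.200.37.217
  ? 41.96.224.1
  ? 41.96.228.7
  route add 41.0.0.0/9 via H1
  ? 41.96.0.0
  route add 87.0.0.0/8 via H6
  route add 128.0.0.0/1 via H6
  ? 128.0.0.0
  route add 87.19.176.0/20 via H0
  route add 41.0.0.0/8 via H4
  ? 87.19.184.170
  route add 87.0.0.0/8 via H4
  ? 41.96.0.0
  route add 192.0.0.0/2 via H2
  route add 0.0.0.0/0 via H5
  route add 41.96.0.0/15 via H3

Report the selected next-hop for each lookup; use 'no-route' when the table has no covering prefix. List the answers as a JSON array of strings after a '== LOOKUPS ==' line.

Process each operation:
  add 41.96.228.0/25 -> H5 at depth 25
  add 0.0.0.0/0 -> H3 at depth 0
  Q 41.96.228.1: descend 0010100101100000111001000 ; hops seen [H3,H5] ; pick H5
  del 0.0.0.0/0 (clear depth 0)
  Q 157.102.46.43: descend ε ; hops seen [∅] ; pick no-route
  add 41.96.0.0/12 -> H0 at depth 12
  add 0.0.0.0/0 -> H1 at depth 0
  Q 41.96.228.1: descend 0010100101100000111001000 ; hops seen [H1,H0,H5] ; pick H5
  Q 41.96.0.0: descend 0010100101100000 ; hops seen [H1,H0] ; pick H0
  add 87.19.184.170/32 -> H6 at depth 32
  Q 41.106.236.51: descend 001010010110 ; hops seen [H1,H0] ; pick H0
  add 87.0.0.0/8 -> H5 at depth 8
  add 41.96.224.0/20 -> H0 at depth 20
  Q 87.19.184.170: descend 01010111000100111011100010101010 ; hops seen [H1,H5,H6] ; pick H6
  Q 248.200.37.217: descend ε ; hops seen [H1] ; pick H1
  Q 41.96.224.1: descend 001010010110000011100 ; hops seen [H1,H0,H0] ; pick H0
  Q 41.96.228.7: descend 0010100101100000111001000 ; hops seen [H1,H0,H0,H5] ; pick H5
  add 41.0.0.0/9 -> H1 at depth 9
  Q 41.96.0.0: descend 0010100101100000 ; hops seen [H1,H1,H0] ; pick H0
  add 87.0.0.0/8 -> H6 at depth 8
  add 128.0.0.0/1 -> H6 at depth 1
  Q 128.0.0.0: descend 1 ; hops seen [H1,H6] ; pick H6
  add 87.19.176.0/20 -> H0 at depth 20
  add 41.0.0.0/8 -> H4 at depth 8
  Q 87.19.184.170: descend 01010111000100111011100010101010 ; hops seen [H1,H6,H0,H6] ; pick H6
  add 87.0.0.0/8 -> H4 at depth 8
  Q 41.96.0.0: descend 0010100101100000 ; hops seen [H1,H4,H1,H0] ; pick H0
  add 192.0.0.0/2 -> H2 at depth 2
  add 0.0.0.0/0 -> H5 at depth 0
  add 41.96.0.0/15 -> H3 at depth 15

== LOOKUPS ==
["H5","no-route","H5","H0","H0","H6","H1","H0","H5","H0","H6","H6","H0"]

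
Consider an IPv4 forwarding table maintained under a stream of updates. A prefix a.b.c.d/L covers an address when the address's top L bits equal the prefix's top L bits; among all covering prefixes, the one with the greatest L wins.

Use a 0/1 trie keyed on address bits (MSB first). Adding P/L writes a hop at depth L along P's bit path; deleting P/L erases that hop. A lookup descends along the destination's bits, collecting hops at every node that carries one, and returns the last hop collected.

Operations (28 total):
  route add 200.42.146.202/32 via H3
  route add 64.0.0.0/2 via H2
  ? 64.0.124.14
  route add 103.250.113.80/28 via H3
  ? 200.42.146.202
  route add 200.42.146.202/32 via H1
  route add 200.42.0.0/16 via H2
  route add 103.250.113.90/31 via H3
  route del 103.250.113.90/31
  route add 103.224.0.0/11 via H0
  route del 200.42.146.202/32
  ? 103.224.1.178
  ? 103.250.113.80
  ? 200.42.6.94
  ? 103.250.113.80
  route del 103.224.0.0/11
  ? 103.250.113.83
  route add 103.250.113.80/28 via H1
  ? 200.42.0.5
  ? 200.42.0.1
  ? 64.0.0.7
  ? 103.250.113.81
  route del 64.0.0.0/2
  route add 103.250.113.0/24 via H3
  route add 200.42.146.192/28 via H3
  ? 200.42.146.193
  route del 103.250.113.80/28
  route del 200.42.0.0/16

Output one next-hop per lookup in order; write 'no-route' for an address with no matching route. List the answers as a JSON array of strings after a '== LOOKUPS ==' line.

Apply in order:
  add 200.42.146.202/32 -> H3 at depth 32
  add 64.0.0.0/2 -> H2 at depth 2
  ? 64.0.124.14  path d0:-→d1:-→d2:H2  best=H2
  add 103.250.113.80/28 -> H3 at depth 28
  ? 200.42.146.202  path d0:-→d1:-→d2:-→d3:-→d4:-→d5:-→d6:-→d7:-→d8:-→d9:-→d10:-→d11:-→d12:-→d13:-→d14:-→d15:-→d16:-→d17:-→d18:-→d19:-→d20:-→d21:-→d22:-→d23:-→d24:-→d25:-→d26:-→d27:-→d28:-→d29:-→d30:-→d31:-→d32:H3  best=H3
  add 200.42.146.202/32 -> H1 at depth 32
  add 200.42.0.0/16 -> H2 at depth 16
  add 103.250.113.90/31 -> H3 at depth 31
  - 103.250.113.90/31 clear@31
  add 103.224.0.0/11 -> H0 at depth 11
  - 200.42.146.202/32 clear@32
  ? 103.224.1.178  path d0:-→d1:-→d2:H2→d3:-→d4:-→d5:-→d6:-→d7:-→d8:-→d9:-→d10:-→d11:H0  best=H0
  ? 103.250.113.80  path d0:-→d1:-→d2:H2→d3:-→d4:-→d5:-→d6:-→d7:-→d8:-→d9:-→d10:-→d11:H0→d12:-→d13:-→d14:-→d15:-→d16:-→d17:-→d18:-→d19:-→d20:-→d21:-→d22:-→d23:-→d24:-→d25:-→d26:-→d27:-→d28:H3  best=H3
  ? 200.42.6.94  path d0:-→d1:-→d2:-→d3:-→d4:-→d5:-→d6:-→d7:-→d8:-→d9:-→d10:-→d11:-→d12:-→d13:-→d14:-→d15:-→d16:H2  best=H2
  ? 103.250.113.80  path d0:-→d1:-→d2:H2→d3:-→d4:-→d5:-→d6:-→d7:-→d8:-→d9:-→d10:-→d11:H0→d12:-→d13:-→d14:-→d15:-→d16:-→d17:-→d18:-→d19:-→d20:-→d21:-→d22:-→d23:-→d24:-→d25:-→d26:-→d27:-→d28:H3  best=H3
  - 103.224.0.0/11 clear@11
  ? 103.250.113.83  path d0:-→d1:-→d2:H2→d3:-→d4:-→d5:-→d6:-→d7:-→d8:-→d9:-→d10:-→d11:-→d12:-→d13:-→d14:-→d15:-→d16:-→d17:-→d18:-→d19:-→d20:-→d21:-→d22:-→d23:-→d24:-→d25:-→d26:-→d27:-→d28:H3  best=H3
  add 103.250.113.80/28 -> H1 at depth 28
  ? 200.42.0.5  path d0:-→d1:-→d2:-→d3:-→d4:-→d5:-→d6:-→d7:-→d8:-→d9:-→d10:-→d11:-→d12:-→d13:-→d14:-→d15:-→d16:H2  best=H2
  ? 200.42.0.1  path d0:-→d1:-→d2:-→d3:-→d4:-→d5:-→d6:-→d7:-→d8:-→d9:-→d10:-→d11:-→d12:-→d13:-→d14:-→d15:-→d16:H2  best=H2
  ? 64.0.0.7  path d0:-→d1:-→d2:H2  best=H2
  ? 103.250.113.81  path d0:-→d1:-→d2:H2→d3:-→d4:-→d5:-→d6:-→d7:-→d8:-→d9:-→d10:-→d11:-→d12:-→d13:-→d14:-→d15:-→d16:-→d17:-→d18:-→d19:-→d20:-→d21:-→d22:-→d23:-→d24:-→d25:-→d26:-→d27:-→d28:H1  best=H1
  - 64.0.0.0/2 clear@2
  add 103.250.113.0/24 -> H3 at depth 24
  add 200.42.146.192/28 -> H3 at depth 28
  ? 200.42.146.193  path d0:-→d1:-→d2:-→d3:-→d4:-→d5:-→d6:-→d7:-→d8:-→d9:-→d10:-→d11:-→d12:-→d13:-→d14:-→d15:-→d16:H2→d17:-→d18:-→d19:-→d20:-→d21:-→d22:-→d23:-→d24:-→d25:-→d26:-→d27:-→d28:H3  best=H3
  - 103.250.113.80/28 clear@28
  - 200.42.0.0/16 clear@16

== LOOKUPS ==
["H2","H3","H0","H3","H2","H3","H3","H2","H2","H2","H1","H3"]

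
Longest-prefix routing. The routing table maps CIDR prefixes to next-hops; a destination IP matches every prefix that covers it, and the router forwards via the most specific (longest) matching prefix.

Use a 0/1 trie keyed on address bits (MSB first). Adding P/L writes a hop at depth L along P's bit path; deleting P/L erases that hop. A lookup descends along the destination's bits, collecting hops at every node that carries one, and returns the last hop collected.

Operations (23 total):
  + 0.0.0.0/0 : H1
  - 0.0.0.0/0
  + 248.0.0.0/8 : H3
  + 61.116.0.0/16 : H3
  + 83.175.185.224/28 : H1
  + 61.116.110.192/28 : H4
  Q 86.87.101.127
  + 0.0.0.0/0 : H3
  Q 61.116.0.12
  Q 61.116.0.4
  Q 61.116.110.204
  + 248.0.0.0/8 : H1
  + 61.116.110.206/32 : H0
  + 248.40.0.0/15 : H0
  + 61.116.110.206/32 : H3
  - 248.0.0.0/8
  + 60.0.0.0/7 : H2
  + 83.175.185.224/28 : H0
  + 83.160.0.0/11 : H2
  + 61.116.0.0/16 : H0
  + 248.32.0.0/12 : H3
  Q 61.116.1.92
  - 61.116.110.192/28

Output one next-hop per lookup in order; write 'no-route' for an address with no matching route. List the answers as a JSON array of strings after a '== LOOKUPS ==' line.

Trace:
  + 0.0.0.0/0 (H1) depth=0
  - 0.0.0.0/0 clear@0
  + 248.0.0.0/8 (H3) depth=8
  + 61.116.0.0/16 (H3) depth=16
  + 83.175.185.224/28 (H1) depth=28
  + 61.116.110.192/28 (H4) depth=28
  ? 86.87.101.127  path d0:-→d1:-→d2:-→d3:-→d4:-→d5:-  best=no-route
  + 0.0.0.0/0 (H3) depth=0
  ? 61.116.0.12  path d0:H3→d1:-→d2:-→d3:-→d4:-→d5:-→d6:-→d7:-→d8:-→d9:-→d10:-→d11:-→d12:-→d13:-→d14:-→d15:-→d16:H3→d17:-  best=H3
  ? 61.116.0.4  path d0:H3→d1:-→d2:-→d3:-→d4:-→d5:-→d6:-→d7:-→d8:-→d9:-→d10:-→d11:-→d12:-→d13:-→d14:-→d15:-→d16:H3→d17:-  best=H3
  ? 61.116.110.204  path d0:H3→d1:-→d2:-→d3:-→d4:-→d5:-→d6:-→d7:-→d8:-→d9:-→d10:-→d11:-→d12:-→d13:-→d14:-→d15:-→d16:H3→d17:-→d18:-→d19:-→d20:-→d21:-→d22:-→d23:-→d24:-→d25:-→d26:-→d27:-→d28:H4  best=H4
  + 248.0.0.0/8 (H1) depth=8
  + 61.116.110.206/32 (H0) depth=32
  + 248.40.0.0/15 (H0) depth=15
  + 61.116.110.206/32 (H3) depth=32
  - 248.0.0.0/8 clear@8
  + 60.0.0.0/7 (H2) depth=7
  + 83.175.185.224/28 (H0) depth=28
  + 83.160.0.0/11 (H2) depth=11
  + 61.116.0.0/16 (H0) depth=16
  + 248.32.0.0/12 (H3) depth=12
  ? 61.116.1.92  path d0:H3→d1:-→d2:-→d3:-→d4:-→d5:-→d6:-→d7:H2→d8:-→d9:-→d10:-→d11:-→d12:-→d13:-→d14:-→d15:-→d16:H0→d17:-  best=H0
  - 61.116.110.192/28 clear@28

== LOOKUPS ==
["no-route","H3","H3","H4","H0"]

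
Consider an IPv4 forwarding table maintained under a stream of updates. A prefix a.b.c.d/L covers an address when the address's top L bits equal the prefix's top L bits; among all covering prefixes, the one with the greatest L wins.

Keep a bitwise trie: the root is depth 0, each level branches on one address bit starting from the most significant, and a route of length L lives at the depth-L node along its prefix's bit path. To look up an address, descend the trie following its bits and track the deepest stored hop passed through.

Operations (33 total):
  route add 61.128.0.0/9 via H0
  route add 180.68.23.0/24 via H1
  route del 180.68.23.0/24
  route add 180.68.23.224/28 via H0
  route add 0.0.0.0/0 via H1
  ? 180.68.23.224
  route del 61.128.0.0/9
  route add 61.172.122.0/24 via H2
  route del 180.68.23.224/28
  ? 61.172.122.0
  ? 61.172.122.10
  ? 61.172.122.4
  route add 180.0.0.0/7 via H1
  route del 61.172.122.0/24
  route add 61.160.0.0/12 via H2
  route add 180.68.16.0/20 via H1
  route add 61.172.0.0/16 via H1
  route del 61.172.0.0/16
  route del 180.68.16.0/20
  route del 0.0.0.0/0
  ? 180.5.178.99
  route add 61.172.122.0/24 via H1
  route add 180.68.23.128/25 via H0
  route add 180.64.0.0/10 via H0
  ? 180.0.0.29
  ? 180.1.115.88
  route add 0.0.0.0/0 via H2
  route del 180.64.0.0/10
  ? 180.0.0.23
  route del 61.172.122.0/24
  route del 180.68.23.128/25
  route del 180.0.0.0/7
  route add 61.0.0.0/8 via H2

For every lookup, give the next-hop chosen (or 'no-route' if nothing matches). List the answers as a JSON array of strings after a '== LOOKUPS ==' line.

Trace:
  + 61.128.0.0/9 (H0) depth=9
  + 180.68.23.0/24 (H1) depth=24
  - 180.68.23.0/24 clear@24
  + 180.68.23.224/28 (H0) depth=28
  + 0.0.0.0/0 (H1) depth=0
  Q 180.68.23.224: descend 1011010001000100000101111110 ; hops seen [H1,H0] ; pick H0
  - 61.128.0.0/9 clear@9
  + 61.172.122.0/24 (H2) depth=24
  - 180.68.23.224/28 clear@28
  Q 61.172.122.0: descend 001111011010110001111010 ; hops seen [H1,H2] ; pick H2
  Q 61.172.122.10: descend 001111011010110001111010 ; hops seen [H1,H2] ; pick H2
  Q 61.172.122.4: descend 001111011010110001111010 ; hops seen [H1,H2] ; pick H2
  + 180.0.0.0/7 (H1) depth=7
  - 61.172.122.0/24 clear@24
  + 61.160.0.0/12 (H2) depth=12
  + 180.68.16.0/20 (H1) depth=20
  + 61.172.0.0/16 (H1) depth=16
  - 61.172.0.0/16 clear@16
  - 180.68.16.0/20 clear@20
  - 0.0.0.0/0 clear@0
  Q 180.5.178.99: descend 101101000 ; hops seen [H1] ; pick H1
  + 61.172.122.0/24 (H1) depth=24
  + 180.68.23.128/25 (H0) depth=25
  + 180.64.0.0/10 (H0) depth=10
  Q 180.0.0.29: descend 101101000 ; hops seen [H1] ; pick H1
  Q 180.1.115.88: descend 101101000 ; hops seen [H1] ; pick H1
  + 0.0.0.0/0 (H2) depth=0
  - 180.64.0.0/10 clear@10
  Q 180.0.0.23: descend 101101000 ; hops seen [H2,H1] ; pick H1
  - 61.172.122.0/24 clear@24
  - 180.68.23.128/25 clear@25
  - 180.0.0.0/7 clear@7
  + 61.0.0.0/8 (H2) depth=8

== LOOKUPS ==
["H0","H2","H2","H2","H1","H1","H1","H1"]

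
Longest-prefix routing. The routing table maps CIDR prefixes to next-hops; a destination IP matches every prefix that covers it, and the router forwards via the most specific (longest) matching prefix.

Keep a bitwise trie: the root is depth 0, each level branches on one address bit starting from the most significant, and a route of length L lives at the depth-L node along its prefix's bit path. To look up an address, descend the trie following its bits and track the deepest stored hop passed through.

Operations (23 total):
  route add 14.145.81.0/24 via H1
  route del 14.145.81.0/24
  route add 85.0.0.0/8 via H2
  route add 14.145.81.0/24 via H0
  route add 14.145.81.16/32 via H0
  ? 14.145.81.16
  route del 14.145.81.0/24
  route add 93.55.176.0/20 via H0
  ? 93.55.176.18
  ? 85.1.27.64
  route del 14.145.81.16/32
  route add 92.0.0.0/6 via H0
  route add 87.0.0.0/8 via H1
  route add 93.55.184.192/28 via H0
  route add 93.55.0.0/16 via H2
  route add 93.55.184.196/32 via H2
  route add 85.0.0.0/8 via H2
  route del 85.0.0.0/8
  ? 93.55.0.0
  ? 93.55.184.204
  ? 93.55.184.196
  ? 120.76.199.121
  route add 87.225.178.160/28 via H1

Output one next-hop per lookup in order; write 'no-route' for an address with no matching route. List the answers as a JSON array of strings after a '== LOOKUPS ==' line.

Process each operation:
  + 14.145.81.0/24 (H1) depth=24
  del 14.145.81.0/24 (clear depth 24)
  + 85.0.0.0/8 (H2) depth=8
  + 14.145.81.0/24 (H0) depth=24
  + 14.145.81.16/32 (H0) depth=32
  lookup 14.145.81.16: bits 00001110100100010101000100010000 walk d0:-→d1:-→d2:-→d3:-→d4:-→d5:-→d6:-→d7:-→d8:-→d9:-→d10:-→d11:-→d12:-→d13:-→d14:-→d15:-→d16:-→d17:-→d18:-→d19:-→d20:-→d21:-→d22:-→d23:-→d24:H0→d25:-→d26:-→d27:-→d28:-→d29:-→d30:-→d31:-→d32:H0 -> H0
  del 14.145.81.0/24 (clear depth 24)
  + 93.55.176.0/20 (H0) depth=20
  lookup 93.55.176.18: bits 01011101001101111011 walk d0:-→d1:-→d2:-→d3:-→d4:-→d5:-→d6:-→d7:-→d8:-→d9:-→d10:-→d11:-→d12:-→d13:-→d14:-→d15:-→d16:-→d17:-→d18:-→d19:-→d20:H0 -> H0
  lookup 85.1.27.64: bits 01010101 walk d0:-→d1:-→d2:-→d3:-→d4:-→d5:-→d6:-→d7:-→d8:H2 -> H2
  del 14.145.81.16/32 (clear depth 32)
  + 92.0.0.0/6 (H0) depth=6
  + 87.0.0.0/8 (H1) depth=8
  + 93.55.184.192/28 (H0) depth=28
  + 93.55.0.0/16 (H2) depth=16
  + 93.55.184.196/32 (H2) depth=32
  + 85.0.0.0/8 (H2) depth=8
  del 85.0.0.0/8 (clear depth 8)
  lookup 93.55.0.0: bits 0101110100110111 walk d0:-→d1:-→d2:-→d3:-→d4:-→d5:-→d6:H0→d7:-→d8:-→d9:-→d10:-→d11:-→d12:-→d13:-→d14:-→d15:-→d16:H2 -> H2
  lookup 93.55.184.204: bits 0101110100110111101110001100 walk d0:-→d1:-→d2:-→d3:-→d4:-→d5:-→d6:H0→d7:-→d8:-→d9:-→d10:-→d11:-→d12:-→d13:-→d14:-→d15:-→d16:H2→d17:-→d18:-→d19:-→d20:H0→d21:-→d22:-→d23:-→d24:-→d25:-→d26:-→d27:-→d28:H0 -> H0
  lookup 93.55.184.196: bits 01011101001101111011100011000100 walk d0:-→d1:-→d2:-→d3:-→d4:-→d5:-→d6:H0→d7:-→d8:-→d9:-→d10:-→d11:-→d12:-→d13:-→d14:-→d15:-→d16:H2→d17:-→d18:-→d19:-→d20:H0→d21:-→d22:-→d23:-→d24:-→d25:-→d26:-→d27:-→d28:H0→d29:-→d30:-→d31:-→d32:H2 -> H2
  lookup 120.76.199.121: bits 01 walk d0:-→d1:-→d2:- -> no-route
  + 87.225.178.160/28 (H1) depth=28

== LOOKUPS ==
["H0","H0","H2","H2","H0","H2","no-route"]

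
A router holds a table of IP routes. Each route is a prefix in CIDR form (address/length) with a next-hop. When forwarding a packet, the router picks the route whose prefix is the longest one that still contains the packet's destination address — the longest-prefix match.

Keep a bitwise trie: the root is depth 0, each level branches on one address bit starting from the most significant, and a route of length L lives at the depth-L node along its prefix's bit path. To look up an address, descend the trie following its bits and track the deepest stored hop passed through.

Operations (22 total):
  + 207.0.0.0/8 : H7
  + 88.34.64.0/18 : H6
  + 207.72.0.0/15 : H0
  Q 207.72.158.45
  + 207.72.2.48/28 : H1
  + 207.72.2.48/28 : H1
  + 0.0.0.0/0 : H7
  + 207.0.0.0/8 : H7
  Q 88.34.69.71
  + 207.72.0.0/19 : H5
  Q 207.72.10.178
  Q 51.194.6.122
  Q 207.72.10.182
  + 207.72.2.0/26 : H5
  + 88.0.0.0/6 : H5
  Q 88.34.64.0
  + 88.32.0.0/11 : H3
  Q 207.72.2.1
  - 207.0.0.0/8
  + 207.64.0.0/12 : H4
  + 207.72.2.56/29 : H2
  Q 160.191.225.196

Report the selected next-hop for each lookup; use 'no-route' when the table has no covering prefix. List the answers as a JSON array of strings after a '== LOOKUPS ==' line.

Process each operation:
  + 207.0.0.0/8 (H7) depth=8
  + 88.34.64.0/18 (H6) depth=18
  + 207.72.0.0/15 (H0) depth=15
  lookup 207.72.158.45: bits 110011110100100 walk d0:-→d1:-→d2:-→d3:-→d4:-→d5:-→d6:-→d7:-→d8:H7→d9:-→d10:-→d11:-→d12:-→d13:-→d14:-→d15:H0 -> H0
  + 207.72.2.48/28 (H1) depth=28
  + 207.72.2.48/28 (H1) depth=28
  + 0.0.0.0/0 (H7) depth=0
  + 207.0.0.0/8 (H7) depth=8
  lookup 88.34.69.71: bits 010110000010001001 walk d0:H7→d1:-→d2:-→d3:-→d4:-→d5:-→d6:-→d7:-→d8:-→d9:-→d10:-→d11:-→d12:-→d13:-→d14:-→d15:-→d16:-→d17:-→d18:H6 -> H6
  + 207.72.0.0/19 (H5) depth=19
  lookup 207.72.10.178: bits 11001111010010000000 walk d0:H7→d1:-→d2:-→d3:-→d4:-→d5:-→d6:-→d7:-→d8:H7→d9:-→d10:-→d11:-→d12:-→d13:-→d14:-→d15:H0→d16:-→d17:-→d18:-→d19:H5→d20:- -> H5
  lookup 51.194.6.122: bits 0 walk d0:H7→d1:- -> H7
  lookup 207.72.10.182: bits 11001111010010000000 walk d0:H7→d1:-→d2:-→d3:-→d4:-→d5:-→d6:-→d7:-→d8:H7→d9:-→d10:-→d11:-→d12:-→d13:-→d14:-→d15:H0→d16:-→d17:-→d18:-→d19:H5→d20:- -> H5
  + 207.72.2.0/26 (H5) depth=26
  + 88.0.0.0/6 (H5) depth=6
  lookup 88.34.64.0: bits 010110000010001001 walk d0:H7→d1:-→d2:-→d3:-→d4:-→d5:-→d6:H5→d7:-→d8:-→d9:-→d10:-→d11:-→d12:-→d13:-→d14:-→d15:-→d16:-→d17:-→d18:H6 -> H6
  + 88.32.0.0/11 (H3) depth=11
  lookup 207.72.2.1: bits 11001111010010000000001000 walk d0:H7→d1:-→d2:-→d3:-→d4:-→d5:-→d6:-→d7:-→d8:H7→d9:-→d10:-→d11:-→d12:-→d13:-→d14:-→d15:H0→d16:-→d17:-→d18:-→d19:H5→d20:-→d21:-→d22:-→d23:-→d24:-→d25:-→d26:H5 -> H5
  del 207.0.0.0/8 (clear depth 8)
  + 207.64.0.0/12 (H4) depth=12
  + 207.72.2.56/29 (H2) depth=29
  lookup 160.191.225.196: bits 1 walk d0:H7→d1:- -> H7

== LOOKUPS ==
["H0","H6","H5","H7","H5","H6","H5","H7"]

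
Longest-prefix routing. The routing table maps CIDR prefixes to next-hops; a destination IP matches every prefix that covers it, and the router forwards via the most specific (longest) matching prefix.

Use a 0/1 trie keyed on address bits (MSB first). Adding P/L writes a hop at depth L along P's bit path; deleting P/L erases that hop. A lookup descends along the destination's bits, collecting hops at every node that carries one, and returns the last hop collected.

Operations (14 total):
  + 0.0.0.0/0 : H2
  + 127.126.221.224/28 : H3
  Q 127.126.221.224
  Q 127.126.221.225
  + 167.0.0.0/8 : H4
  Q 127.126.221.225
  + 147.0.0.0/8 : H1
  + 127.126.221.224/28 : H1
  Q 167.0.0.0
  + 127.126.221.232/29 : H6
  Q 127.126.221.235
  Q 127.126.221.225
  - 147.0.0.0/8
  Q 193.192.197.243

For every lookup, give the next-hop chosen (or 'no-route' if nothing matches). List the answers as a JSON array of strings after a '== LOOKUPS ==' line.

Process each operation:
  + 0.0.0.0/0 (H2) depth=0
  + 127.126.221.224/28 (H3) depth=28
  Q 127.126.221.224: descend 0111111101111110110111011110 ; hops seen [H2,H3] ; pick H3
  Q 127.126.221.225: descend 0111111101111110110111011110 ; hops seen [H2,H3] ; pick H3
  + 167.0.0.0/8 (H4) depth=8
  Q 127.126.221.225: descend 0111111101111110110111011110 ; hops seen [H2,H3] ; pick H3
  + 147.0.0.0/8 (H1) depth=8
  + 127.126.221.224/28 (H1) depth=28
  Q 167.0.0.0: descend 10100111 ; hops seen [H2,H4] ; pick H4
  + 127.126.221.232/29 (H6) depth=29
  Q 127.126.221.235: descend 01111111011111101101110111101 ; hops seen [H2,H1,H6] ; pick H6
  Q 127.126.221.225: descend 0111111101111110110111011110 ; hops seen [H2,H1] ; pick H1
  del 147.0.0.0/8 (clear depth 8)
  Q 193.192.197.243: descend 1 ; hops seen [H2] ; pick H2

== LOOKUPS ==
["H3","H3","H3","H4","H6","H1","H2"]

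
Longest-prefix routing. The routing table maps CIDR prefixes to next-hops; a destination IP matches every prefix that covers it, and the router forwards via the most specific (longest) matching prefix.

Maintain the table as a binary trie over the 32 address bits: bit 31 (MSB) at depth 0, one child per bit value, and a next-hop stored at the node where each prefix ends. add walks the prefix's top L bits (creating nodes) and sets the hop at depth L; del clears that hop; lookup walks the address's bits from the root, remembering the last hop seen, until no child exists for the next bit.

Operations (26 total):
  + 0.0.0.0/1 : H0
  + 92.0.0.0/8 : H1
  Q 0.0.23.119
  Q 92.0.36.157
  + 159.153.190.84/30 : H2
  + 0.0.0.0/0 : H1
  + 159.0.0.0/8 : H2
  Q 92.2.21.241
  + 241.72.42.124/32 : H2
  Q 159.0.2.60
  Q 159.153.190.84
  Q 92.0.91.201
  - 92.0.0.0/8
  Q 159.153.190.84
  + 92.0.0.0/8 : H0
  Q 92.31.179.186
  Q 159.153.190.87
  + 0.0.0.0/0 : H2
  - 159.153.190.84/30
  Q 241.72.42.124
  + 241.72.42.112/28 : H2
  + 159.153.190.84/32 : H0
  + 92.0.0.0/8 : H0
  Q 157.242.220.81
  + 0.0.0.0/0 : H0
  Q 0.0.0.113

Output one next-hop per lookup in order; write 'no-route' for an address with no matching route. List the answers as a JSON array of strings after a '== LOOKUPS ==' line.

Process each operation:
  add 0.0.0.0/1 -> H0 at depth 1
  add 92.0.0.0/8 -> H1 at depth 8
  Q 0.0.23.119: descend 0 ; hops seen [H0] ; pick H0
  Q 92.0.36.157: descend 01011100 ; hops seen [H0,H1] ; pick H1
  add 159.153.190.84/30 -> H2 at depth 30
  add 0.0.0.0/0 -> H1 at depth 0
  add 159.0.0.0/8 -> H2 at depth 8
  Q 92.2.21.241: descend 01011100 ; hops seen [H1,H0,H1] ; pick H1
  add 241.72.42.124/32 -> H2 at depth 32
  Q 159.0.2.60: descend 10011111 ; hops seen [H1,H2] ; pick H2
  Q 159.153.190.84: descend 100111111001100110111110010101 ; hops seen [H1,H2,H2] ; pick H2
  Q 92.0.91.201: descend 01011100 ; hops seen [H1,H0,H1] ; pick H1
  del 92.0.0.0/8 (clear depth 8)
  Q 159.153.190.84: descend 100111111001100110111110010101 ; hops seen [H1,H2,H2] ; pick H2
  add 92.0.0.0/8 -> H0 at depth 8
  Q 92.31.179.186: descend 01011100 ; hops seen [H1,H0,H0] ; pick H0
  Q 159.153.190.87: descend 100111111001100110111110010101 ; hops seen [H1,H2,H2] ; pick H2
  add 0.0.0.0/0 -> H2 at depth 0
  del 159.153.190.84/30 (clear depth 30)
  Q 241.72.42.124: descend 11110001010010000010101001111100 ; hops seen [H2,H2] ; pick H2
  add 241.72.42.112/28 -> H2 at depth 28
  add 159.153.190.84/32 -> H0 at depth 32
  add 92.0.0.0/8 -> H0 at depth 8
  Q 157.242.220.81: descend 100111 ; hops seen [H2] ; pick H2
  add 0.0.0.0/0 -> H0 at depth 0
  Q 0.0.0.113: descend 0 ; hops seen [H0,H0] ; pick H0

== LOOKUPS ==
["H0","H1","H1","H2","H2","H1","H2","H0","H2","H2","H2","H0"]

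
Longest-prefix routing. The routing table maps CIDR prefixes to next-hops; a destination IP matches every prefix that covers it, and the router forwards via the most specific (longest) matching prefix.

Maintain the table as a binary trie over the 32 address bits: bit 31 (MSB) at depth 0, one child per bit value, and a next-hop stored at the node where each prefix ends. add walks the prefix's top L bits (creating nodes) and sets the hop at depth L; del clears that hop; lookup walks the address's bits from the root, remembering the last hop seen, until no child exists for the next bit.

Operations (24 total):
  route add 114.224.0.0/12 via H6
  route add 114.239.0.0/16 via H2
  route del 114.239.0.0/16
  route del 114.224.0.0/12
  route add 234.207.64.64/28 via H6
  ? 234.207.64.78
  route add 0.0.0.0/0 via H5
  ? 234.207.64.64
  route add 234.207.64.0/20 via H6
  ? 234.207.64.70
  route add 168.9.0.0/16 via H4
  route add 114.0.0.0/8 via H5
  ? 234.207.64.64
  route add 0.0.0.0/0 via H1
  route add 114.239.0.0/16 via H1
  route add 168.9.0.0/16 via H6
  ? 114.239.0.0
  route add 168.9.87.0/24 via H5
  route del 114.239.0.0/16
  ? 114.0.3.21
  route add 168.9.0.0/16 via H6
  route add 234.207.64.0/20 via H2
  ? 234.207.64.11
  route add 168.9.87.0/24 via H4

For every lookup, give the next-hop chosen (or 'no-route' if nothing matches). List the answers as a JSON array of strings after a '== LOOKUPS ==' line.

Trace:
  + 114.224.0.0/12 (H6) depth=12
  + 114.239.0.0/16 (H2) depth=16
  - 114.239.0.0/16 clear@16
  - 114.224.0.0/12 clear@12
  + 234.207.64.64/28 (H6) depth=28
  ? 234.207.64.78  path d0:-→d1:-→d2:-→d3:-→d4:-→d5:-→d6:-→d7:-→d8:-→d9:-→d10:-→d11:-→d12:-→d13:-→d14:-→d15:-→d16:-→d17:-→d18:-→d19:-→d20:-→d21:-→d22:-→d23:-→d24:-→d25:-→d26:-→d27:-→d28:H6  best=H6
  + 0.0.0.0/0 (H5) depth=0
  ? 234.207.64.64  path d0:H5→d1:-→d2:-→d3:-→d4:-→d5:-→d6:-→d7:-→d8:-→d9:-→d10:-→d11:-→d12:-→d13:-→d14:-→d15:-→d16:-→d17:-→d18:-→d19:-→d20:-→d21:-→d22:-→d23:-→d24:-→d25:-→d26:-→d27:-→d28:H6  best=H6
  + 234.207.64.0/20 (H6) depth=20
  ? 234.207.64.70  path d0:H5→d1:-→d2:-→d3:-→d4:-→d5:-→d6:-→d7:-→d8:-→d9:-→d10:-→d11:-→d12:-→d13:-→d14:-→d15:-→d16:-→d17:-→d18:-→d19:-→d20:H6→d21:-→d22:-→d23:-→d24:-→d25:-→d26:-→d27:-→d28:H6  best=H6
  + 168.9.0.0/16 (H4) depth=16
  + 114.0.0.0/8 (H5) depth=8
  ? 234.207.64.64  path d0:H5→d1:-→d2:-→d3:-→d4:-→d5:-→d6:-→d7:-→d8:-→d9:-→d10:-→d11:-→d12:-→d13:-→d14:-→d15:-→d16:-→d17:-→d18:-→d19:-→d20:H6→d21:-→d22:-→d23:-→d24:-→d25:-→d26:-→d27:-→d28:H6  best=H6
  + 0.0.0.0/0 (H1) depth=0
  + 114.239.0.0/16 (H1) depth=16
  + 168.9.0.0/16 (H6) depth=16
  ? 114.239.0.0  path d0:H1→d1:-→d2:-→d3:-→d4:-→d5:-→d6:-→d7:-→d8:H5→d9:-→d10:-→d11:-→d12:-→d13:-→d14:-→d15:-→d16:H1  best=H1
  + 168.9.87.0/24 (H5) depth=24
  - 114.239.0.0/16 clear@16
  ? 114.0.3.21  path d0:H1→d1:-→d2:-→d3:-→d4:-→d5:-→d6:-→d7:-→d8:H5  best=H5
  + 168.9.0.0/16 (H6) depth=16
  + 234.207.64.0/20 (H2) depth=20
  ? 234.207.64.11  path d0:H1→d1:-→d2:-→d3:-→d4:-→d5:-→d6:-→d7:-→d8:-→d9:-→d10:-→d11:-→d12:-→d13:-→d14:-→d15:-→d16:-→d17:-→d18:-→d19:-→d20:H2→d21:-→d22:-→d23:-→d24:-→d25:-  best=H2
  + 168.9.87.0/24 (H4) depth=24

== LOOKUPS ==
["H6","H6","H6","H6","H1","H5","H2"]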